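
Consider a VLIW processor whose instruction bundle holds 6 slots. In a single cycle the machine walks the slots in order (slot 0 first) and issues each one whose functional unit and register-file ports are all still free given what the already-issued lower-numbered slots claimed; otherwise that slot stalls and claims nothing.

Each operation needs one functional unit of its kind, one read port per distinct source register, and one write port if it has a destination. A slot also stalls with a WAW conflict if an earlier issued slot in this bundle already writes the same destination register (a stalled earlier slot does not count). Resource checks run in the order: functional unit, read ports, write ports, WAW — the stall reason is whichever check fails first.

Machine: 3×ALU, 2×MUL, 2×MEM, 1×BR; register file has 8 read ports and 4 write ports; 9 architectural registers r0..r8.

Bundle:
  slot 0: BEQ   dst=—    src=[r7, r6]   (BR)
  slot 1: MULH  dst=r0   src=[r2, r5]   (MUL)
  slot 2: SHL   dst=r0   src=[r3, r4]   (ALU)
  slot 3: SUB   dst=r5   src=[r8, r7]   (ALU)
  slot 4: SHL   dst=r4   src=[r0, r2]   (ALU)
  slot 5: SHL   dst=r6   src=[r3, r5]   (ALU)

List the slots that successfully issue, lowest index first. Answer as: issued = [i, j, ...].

[0] BR needs rd=2 wr=0: ok; after: ALU=3 MUL=2 MEM=2 BR=0, R=6, W=4
[1] MUL needs rd=2 wr=1: ok; after: ALU=3 MUL=1 MEM=2 BR=0, R=4, W=3
[2] ALU needs rd=2 wr=1: WAW; after: ALU=3 MUL=1 MEM=2 BR=0, R=4, W=3
[3] ALU needs rd=2 wr=1: ok; after: ALU=2 MUL=1 MEM=2 BR=0, R=2, W=2
[4] ALU needs rd=2 wr=1: ok; after: ALU=1 MUL=1 MEM=2 BR=0, R=0, W=1
[5] ALU needs rd=2 wr=1: RD_PORT; after: ALU=1 MUL=1 MEM=2 BR=0, R=0, W=1

issued = [0, 1, 3, 4]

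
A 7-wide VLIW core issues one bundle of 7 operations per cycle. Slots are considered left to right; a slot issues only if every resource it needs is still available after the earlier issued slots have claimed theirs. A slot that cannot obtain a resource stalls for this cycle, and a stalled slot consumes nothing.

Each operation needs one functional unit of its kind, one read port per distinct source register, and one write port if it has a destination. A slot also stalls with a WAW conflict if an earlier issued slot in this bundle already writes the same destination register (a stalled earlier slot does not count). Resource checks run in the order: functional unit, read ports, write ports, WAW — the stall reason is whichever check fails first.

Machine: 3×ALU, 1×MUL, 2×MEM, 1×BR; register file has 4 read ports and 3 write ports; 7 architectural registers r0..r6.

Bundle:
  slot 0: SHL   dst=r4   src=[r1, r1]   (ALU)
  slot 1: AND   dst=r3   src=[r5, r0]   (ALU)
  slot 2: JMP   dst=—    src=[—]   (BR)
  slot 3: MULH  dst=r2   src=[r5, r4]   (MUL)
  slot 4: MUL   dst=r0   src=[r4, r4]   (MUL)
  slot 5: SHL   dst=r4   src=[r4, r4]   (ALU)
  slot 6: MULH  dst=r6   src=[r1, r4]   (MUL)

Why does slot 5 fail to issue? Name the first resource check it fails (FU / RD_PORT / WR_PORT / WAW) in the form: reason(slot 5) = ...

(0) want 1×ALU +1rd +1wr — yes → AL2|MU1|ME2|BR1|rd3|wr2
(1) want 1×ALU +2rd +1wr — yes → AL1|MU1|ME2|BR1|rd1|wr1
(2) want 1×BR +0rd +0wr — yes → AL1|MU1|ME2|BR0|rd1|wr1
(3) want 1×MUL +2rd +1wr — RD_PORT → AL1|MU1|ME2|BR0|rd1|wr1
(4) want 1×MUL +1rd +1wr — yes → AL1|MU0|ME2|BR0|rd0|wr0
(5) want 1×ALU +1rd +1wr — RD_PORT → AL1|MU0|ME2|BR0|rd0|wr0
(6) want 1×MUL +2rd +1wr — FU → AL1|MU0|ME2|BR0|rd0|wr0

reason(slot 5) = RD_PORT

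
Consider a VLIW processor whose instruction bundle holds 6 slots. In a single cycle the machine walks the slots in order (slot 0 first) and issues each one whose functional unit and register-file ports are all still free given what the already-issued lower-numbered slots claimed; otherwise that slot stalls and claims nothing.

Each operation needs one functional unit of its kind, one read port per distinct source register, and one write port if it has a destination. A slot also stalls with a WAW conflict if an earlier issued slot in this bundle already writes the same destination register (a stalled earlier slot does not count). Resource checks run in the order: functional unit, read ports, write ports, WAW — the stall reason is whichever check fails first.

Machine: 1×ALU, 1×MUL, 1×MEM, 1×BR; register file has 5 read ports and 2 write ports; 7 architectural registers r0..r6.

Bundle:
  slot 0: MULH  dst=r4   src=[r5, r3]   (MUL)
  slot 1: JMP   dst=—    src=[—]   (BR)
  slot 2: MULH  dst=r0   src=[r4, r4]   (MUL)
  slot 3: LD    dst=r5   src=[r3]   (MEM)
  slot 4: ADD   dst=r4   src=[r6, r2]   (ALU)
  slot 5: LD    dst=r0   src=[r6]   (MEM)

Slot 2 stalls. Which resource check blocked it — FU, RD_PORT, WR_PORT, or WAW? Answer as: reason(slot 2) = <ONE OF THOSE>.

reason(slot 2) = FU

[0] MUL needs rd=2 wr=1: ok; after: ALU=1 MUL=0 MEM=1 BR=1, R=3, W=1
[1] BR needs rd=0 wr=0: ok; after: ALU=1 MUL=0 MEM=1 BR=0, R=3, W=1
[2] MUL needs rd=1 wr=1: FU; after: ALU=1 MUL=0 MEM=1 BR=0, R=3, W=1
[3] MEM needs rd=1 wr=1: ok; after: ALU=1 MUL=0 MEM=0 BR=0, R=2, W=0
[4] ALU needs rd=2 wr=1: WR_PORT; after: ALU=1 MUL=0 MEM=0 BR=0, R=2, W=0
[5] MEM needs rd=1 wr=1: FU; after: ALU=1 MUL=0 MEM=0 BR=0, R=2, W=0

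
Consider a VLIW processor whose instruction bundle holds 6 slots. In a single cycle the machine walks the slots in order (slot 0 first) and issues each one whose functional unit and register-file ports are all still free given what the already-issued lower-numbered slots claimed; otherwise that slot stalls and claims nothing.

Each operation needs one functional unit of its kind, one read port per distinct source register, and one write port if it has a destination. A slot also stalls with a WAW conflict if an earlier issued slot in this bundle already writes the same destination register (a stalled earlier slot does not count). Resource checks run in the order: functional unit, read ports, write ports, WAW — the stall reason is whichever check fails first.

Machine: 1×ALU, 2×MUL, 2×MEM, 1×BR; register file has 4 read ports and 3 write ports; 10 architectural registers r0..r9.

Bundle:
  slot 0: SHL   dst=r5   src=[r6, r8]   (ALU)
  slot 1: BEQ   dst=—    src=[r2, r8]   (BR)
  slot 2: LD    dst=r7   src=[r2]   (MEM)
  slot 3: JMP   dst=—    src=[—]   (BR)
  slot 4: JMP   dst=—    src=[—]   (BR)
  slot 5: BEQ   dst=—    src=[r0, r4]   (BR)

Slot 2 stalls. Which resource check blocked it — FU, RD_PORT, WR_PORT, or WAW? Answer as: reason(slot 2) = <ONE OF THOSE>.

  0. ALU→r5 ⇒ go  {0A/2Mu/2Ld/1B | 2r 2w}
  1. BR ⇒ go  {0A/2Mu/2Ld/0B | 0r 2w}
  2. MEM→r7 ⇒ no(RD_PORT)  {0A/2Mu/2Ld/0B | 0r 2w}
  3. BR ⇒ no(FU)  {0A/2Mu/2Ld/0B | 0r 2w}
  4. BR ⇒ no(FU)  {0A/2Mu/2Ld/0B | 0r 2w}
  5. BR ⇒ no(FU)  {0A/2Mu/2Ld/0B | 0r 2w}

reason(slot 2) = RD_PORT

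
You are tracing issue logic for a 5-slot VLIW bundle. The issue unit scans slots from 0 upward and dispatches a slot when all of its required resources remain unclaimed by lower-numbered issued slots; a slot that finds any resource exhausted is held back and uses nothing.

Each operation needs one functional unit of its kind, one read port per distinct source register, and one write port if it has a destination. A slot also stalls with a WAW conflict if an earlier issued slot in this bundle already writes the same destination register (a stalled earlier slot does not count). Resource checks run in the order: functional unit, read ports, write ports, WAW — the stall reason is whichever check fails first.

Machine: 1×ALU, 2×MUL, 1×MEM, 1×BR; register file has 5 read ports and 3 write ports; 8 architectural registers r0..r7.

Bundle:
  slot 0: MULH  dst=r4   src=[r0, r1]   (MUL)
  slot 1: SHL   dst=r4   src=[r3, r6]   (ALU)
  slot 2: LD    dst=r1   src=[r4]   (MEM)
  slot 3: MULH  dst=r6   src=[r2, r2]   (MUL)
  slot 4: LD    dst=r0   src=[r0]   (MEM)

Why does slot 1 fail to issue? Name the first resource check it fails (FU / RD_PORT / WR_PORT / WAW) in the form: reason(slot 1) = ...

[0] MUL needs rd=2 wr=1: ok; after: ALU=1 MUL=1 MEM=1 BR=1, R=3, W=2
[1] ALU needs rd=2 wr=1: WAW; after: ALU=1 MUL=1 MEM=1 BR=1, R=3, W=2
[2] MEM needs rd=1 wr=1: ok; after: ALU=1 MUL=1 MEM=0 BR=1, R=2, W=1
[3] MUL needs rd=1 wr=1: ok; after: ALU=1 MUL=0 MEM=0 BR=1, R=1, W=0
[4] MEM needs rd=1 wr=1: FU; after: ALU=1 MUL=0 MEM=0 BR=1, R=1, W=0

reason(slot 1) = WAW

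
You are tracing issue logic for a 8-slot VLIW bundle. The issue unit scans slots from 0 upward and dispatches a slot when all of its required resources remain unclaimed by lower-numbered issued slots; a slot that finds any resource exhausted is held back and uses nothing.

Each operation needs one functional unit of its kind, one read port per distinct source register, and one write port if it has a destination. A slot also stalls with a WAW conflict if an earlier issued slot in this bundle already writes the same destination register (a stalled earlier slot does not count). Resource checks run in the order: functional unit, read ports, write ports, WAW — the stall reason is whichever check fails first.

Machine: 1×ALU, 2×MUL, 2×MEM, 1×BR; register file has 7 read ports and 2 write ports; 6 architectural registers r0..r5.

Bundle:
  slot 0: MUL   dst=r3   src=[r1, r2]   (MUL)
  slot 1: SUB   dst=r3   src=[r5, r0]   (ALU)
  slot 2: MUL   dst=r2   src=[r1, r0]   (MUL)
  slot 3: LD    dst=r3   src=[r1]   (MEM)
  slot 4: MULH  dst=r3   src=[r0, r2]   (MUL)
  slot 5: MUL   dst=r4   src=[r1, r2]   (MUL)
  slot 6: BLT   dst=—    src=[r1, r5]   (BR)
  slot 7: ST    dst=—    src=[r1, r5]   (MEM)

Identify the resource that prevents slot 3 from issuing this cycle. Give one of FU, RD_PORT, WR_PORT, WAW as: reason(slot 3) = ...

reason(slot 3) = WR_PORT

#0 MUL src=r1,r2 dispatched  <A:1 Mu:1 Ld:2 B:1 rd:5 wr:1>
#1 ALU src=r5,r0 held:WAW  <A:1 Mu:1 Ld:2 B:1 rd:5 wr:1>
#2 MUL src=r1,r0 dispatched  <A:1 Mu:0 Ld:2 B:1 rd:3 wr:0>
#3 MEM src=r1 held:WR_PORT  <A:1 Mu:0 Ld:2 B:1 rd:3 wr:0>
#4 MUL src=r0,r2 held:FU  <A:1 Mu:0 Ld:2 B:1 rd:3 wr:0>
#5 MUL src=r1,r2 held:FU  <A:1 Mu:0 Ld:2 B:1 rd:3 wr:0>
#6 BR src=r1,r5 dispatched  <A:1 Mu:0 Ld:2 B:0 rd:1 wr:0>
#7 MEM src=r1,r5 held:RD_PORT  <A:1 Mu:0 Ld:2 B:0 rd:1 wr:0>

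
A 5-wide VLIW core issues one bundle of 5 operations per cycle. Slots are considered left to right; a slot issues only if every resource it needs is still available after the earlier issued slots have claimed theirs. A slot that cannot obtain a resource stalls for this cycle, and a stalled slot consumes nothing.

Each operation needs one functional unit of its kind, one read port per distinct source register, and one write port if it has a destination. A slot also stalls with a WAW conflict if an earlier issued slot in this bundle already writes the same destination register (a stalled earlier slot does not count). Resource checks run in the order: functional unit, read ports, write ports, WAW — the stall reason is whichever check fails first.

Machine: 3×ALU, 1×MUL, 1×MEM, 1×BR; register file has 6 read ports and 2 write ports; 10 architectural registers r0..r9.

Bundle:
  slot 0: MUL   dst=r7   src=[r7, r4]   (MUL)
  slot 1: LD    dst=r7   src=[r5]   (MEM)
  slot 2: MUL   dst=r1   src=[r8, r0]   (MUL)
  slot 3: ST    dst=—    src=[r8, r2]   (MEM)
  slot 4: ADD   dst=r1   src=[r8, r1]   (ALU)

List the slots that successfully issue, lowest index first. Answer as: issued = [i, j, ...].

#0 MUL src=r7,r4 dispatched  <A:3 Mu:0 Ld:1 B:1 rd:4 wr:1>
#1 MEM src=r5 held:WAW  <A:3 Mu:0 Ld:1 B:1 rd:4 wr:1>
#2 MUL src=r8,r0 held:FU  <A:3 Mu:0 Ld:1 B:1 rd:4 wr:1>
#3 MEM src=r8,r2 dispatched  <A:3 Mu:0 Ld:0 B:1 rd:2 wr:1>
#4 ALU src=r8,r1 dispatched  <A:2 Mu:0 Ld:0 B:1 rd:0 wr:0>

issued = [0, 3, 4]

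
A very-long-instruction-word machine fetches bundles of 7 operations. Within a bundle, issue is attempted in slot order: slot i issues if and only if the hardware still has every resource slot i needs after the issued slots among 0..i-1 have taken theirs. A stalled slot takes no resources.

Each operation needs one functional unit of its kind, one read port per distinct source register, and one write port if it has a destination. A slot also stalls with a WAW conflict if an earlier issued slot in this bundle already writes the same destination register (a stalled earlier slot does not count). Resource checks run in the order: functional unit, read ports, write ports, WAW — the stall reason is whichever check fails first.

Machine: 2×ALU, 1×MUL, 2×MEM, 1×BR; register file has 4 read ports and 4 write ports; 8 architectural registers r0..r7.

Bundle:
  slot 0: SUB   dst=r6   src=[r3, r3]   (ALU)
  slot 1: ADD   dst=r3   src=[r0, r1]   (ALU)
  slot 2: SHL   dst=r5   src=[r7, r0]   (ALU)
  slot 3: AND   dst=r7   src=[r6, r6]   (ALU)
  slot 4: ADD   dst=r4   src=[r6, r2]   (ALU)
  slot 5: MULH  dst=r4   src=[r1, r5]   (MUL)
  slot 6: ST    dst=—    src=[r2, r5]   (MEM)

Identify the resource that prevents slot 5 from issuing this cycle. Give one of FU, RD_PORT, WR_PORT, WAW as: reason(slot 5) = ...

reason(slot 5) = RD_PORT

#0 ALU src=r3,r3 dispatched  <A:1 Mu:1 Ld:2 B:1 rd:3 wr:3>
#1 ALU src=r0,r1 dispatched  <A:0 Mu:1 Ld:2 B:1 rd:1 wr:2>
#2 ALU src=r7,r0 held:FU  <A:0 Mu:1 Ld:2 B:1 rd:1 wr:2>
#3 ALU src=r6,r6 held:FU  <A:0 Mu:1 Ld:2 B:1 rd:1 wr:2>
#4 ALU src=r6,r2 held:FU  <A:0 Mu:1 Ld:2 B:1 rd:1 wr:2>
#5 MUL src=r1,r5 held:RD_PORT  <A:0 Mu:1 Ld:2 B:1 rd:1 wr:2>
#6 MEM src=r2,r5 held:RD_PORT  <A:0 Mu:1 Ld:2 B:1 rd:1 wr:2>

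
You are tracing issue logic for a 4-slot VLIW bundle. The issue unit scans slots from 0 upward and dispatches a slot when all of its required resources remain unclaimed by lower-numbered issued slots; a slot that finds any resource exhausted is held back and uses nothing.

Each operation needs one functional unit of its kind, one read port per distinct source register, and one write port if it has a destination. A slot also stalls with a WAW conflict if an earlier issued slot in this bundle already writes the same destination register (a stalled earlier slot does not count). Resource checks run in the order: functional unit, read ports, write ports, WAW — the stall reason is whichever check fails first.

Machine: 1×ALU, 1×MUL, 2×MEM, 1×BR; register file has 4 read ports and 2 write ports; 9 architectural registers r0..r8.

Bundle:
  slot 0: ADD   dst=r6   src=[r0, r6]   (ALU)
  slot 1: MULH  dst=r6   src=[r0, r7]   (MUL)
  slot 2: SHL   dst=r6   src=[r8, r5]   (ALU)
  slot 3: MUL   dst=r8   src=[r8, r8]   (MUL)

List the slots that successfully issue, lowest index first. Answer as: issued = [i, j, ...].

(0) want 1×ALU +2rd +1wr — yes → AL0|MU1|ME2|BR1|rd2|wr1
(1) want 1×MUL +2rd +1wr — WAW → AL0|MU1|ME2|BR1|rd2|wr1
(2) want 1×ALU +2rd +1wr — FU → AL0|MU1|ME2|BR1|rd2|wr1
(3) want 1×MUL +1rd +1wr — yes → AL0|MU0|ME2|BR1|rd1|wr0

issued = [0, 3]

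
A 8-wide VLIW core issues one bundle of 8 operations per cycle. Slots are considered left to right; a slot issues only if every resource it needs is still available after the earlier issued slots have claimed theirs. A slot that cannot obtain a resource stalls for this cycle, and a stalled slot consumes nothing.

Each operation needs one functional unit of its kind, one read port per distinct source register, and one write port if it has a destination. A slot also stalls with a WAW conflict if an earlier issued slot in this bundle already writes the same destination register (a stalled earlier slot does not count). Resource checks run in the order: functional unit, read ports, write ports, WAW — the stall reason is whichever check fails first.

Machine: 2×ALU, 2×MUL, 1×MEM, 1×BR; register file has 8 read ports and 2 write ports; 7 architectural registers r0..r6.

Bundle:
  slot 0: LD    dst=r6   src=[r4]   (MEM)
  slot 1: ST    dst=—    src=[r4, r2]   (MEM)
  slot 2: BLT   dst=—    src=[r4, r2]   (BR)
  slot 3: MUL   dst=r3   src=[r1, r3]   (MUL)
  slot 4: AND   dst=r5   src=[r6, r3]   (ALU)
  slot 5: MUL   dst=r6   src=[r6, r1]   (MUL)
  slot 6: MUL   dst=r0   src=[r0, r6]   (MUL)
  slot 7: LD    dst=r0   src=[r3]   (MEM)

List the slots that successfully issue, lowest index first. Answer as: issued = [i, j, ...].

issued = [0, 2, 3]

(0) want 1×MEM +1rd +1wr — yes → AL2|MU2|ME0|BR1|rd7|wr1
(1) want 1×MEM +2rd +0wr — FU → AL2|MU2|ME0|BR1|rd7|wr1
(2) want 1×BR +2rd +0wr — yes → AL2|MU2|ME0|BR0|rd5|wr1
(3) want 1×MUL +2rd +1wr — yes → AL2|MU1|ME0|BR0|rd3|wr0
(4) want 1×ALU +2rd +1wr — WR_PORT → AL2|MU1|ME0|BR0|rd3|wr0
(5) want 1×MUL +2rd +1wr — WR_PORT → AL2|MU1|ME0|BR0|rd3|wr0
(6) want 1×MUL +2rd +1wr — WR_PORT → AL2|MU1|ME0|BR0|rd3|wr0
(7) want 1×MEM +1rd +1wr — FU → AL2|MU1|ME0|BR0|rd3|wr0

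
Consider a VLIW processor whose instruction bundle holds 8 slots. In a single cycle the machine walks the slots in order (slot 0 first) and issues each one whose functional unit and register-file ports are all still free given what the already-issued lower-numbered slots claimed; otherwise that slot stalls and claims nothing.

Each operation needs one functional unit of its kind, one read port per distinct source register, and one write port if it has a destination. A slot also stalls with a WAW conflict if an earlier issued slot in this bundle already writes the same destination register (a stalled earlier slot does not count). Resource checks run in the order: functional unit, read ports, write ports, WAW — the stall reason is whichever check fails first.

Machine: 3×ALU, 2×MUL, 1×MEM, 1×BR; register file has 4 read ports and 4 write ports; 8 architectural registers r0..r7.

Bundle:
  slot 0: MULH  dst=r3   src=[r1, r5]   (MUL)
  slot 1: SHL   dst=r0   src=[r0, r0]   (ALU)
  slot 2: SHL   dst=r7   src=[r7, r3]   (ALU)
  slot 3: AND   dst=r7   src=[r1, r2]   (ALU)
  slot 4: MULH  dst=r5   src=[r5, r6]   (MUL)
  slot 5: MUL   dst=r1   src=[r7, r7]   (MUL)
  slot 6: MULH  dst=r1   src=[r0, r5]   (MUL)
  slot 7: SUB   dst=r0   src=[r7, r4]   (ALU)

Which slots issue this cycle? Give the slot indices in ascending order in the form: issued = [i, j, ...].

issued = [0, 1, 5]

slot 0 (MUL): ISSUE — free A3,Mu1,Ld1,B1 rp2 wp3
slot 1 (ALU): ISSUE — free A2,Mu1,Ld1,B1 rp1 wp2
slot 2 (ALU): stall RD_PORT — free A2,Mu1,Ld1,B1 rp1 wp2
slot 3 (ALU): stall RD_PORT — free A2,Mu1,Ld1,B1 rp1 wp2
slot 4 (MUL): stall RD_PORT — free A2,Mu1,Ld1,B1 rp1 wp2
slot 5 (MUL): ISSUE — free A2,Mu0,Ld1,B1 rp0 wp1
slot 6 (MUL): stall FU — free A2,Mu0,Ld1,B1 rp0 wp1
slot 7 (ALU): stall RD_PORT — free A2,Mu0,Ld1,B1 rp0 wp1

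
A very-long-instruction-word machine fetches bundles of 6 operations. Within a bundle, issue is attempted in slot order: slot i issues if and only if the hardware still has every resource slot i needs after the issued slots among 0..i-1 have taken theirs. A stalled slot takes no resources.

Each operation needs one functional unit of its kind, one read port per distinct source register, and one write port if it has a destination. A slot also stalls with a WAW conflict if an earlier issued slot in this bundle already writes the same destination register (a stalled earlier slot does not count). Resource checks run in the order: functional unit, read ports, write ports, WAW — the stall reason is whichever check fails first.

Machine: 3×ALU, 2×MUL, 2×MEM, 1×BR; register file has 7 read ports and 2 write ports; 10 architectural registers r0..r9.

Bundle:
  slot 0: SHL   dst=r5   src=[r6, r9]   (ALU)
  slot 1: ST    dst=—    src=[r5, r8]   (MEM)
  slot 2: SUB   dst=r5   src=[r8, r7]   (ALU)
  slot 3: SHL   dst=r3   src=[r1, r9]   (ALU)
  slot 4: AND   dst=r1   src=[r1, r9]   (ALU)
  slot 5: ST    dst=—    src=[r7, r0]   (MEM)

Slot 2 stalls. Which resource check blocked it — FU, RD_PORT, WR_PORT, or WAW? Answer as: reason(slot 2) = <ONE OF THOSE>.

[0] ALU needs rd=2 wr=1: ok; after: ALU=2 MUL=2 MEM=2 BR=1, R=5, W=1
[1] MEM needs rd=2 wr=0: ok; after: ALU=2 MUL=2 MEM=1 BR=1, R=3, W=1
[2] ALU needs rd=2 wr=1: WAW; after: ALU=2 MUL=2 MEM=1 BR=1, R=3, W=1
[3] ALU needs rd=2 wr=1: ok; after: ALU=1 MUL=2 MEM=1 BR=1, R=1, W=0
[4] ALU needs rd=2 wr=1: RD_PORT; after: ALU=1 MUL=2 MEM=1 BR=1, R=1, W=0
[5] MEM needs rd=2 wr=0: RD_PORT; after: ALU=1 MUL=2 MEM=1 BR=1, R=1, W=0

reason(slot 2) = WAW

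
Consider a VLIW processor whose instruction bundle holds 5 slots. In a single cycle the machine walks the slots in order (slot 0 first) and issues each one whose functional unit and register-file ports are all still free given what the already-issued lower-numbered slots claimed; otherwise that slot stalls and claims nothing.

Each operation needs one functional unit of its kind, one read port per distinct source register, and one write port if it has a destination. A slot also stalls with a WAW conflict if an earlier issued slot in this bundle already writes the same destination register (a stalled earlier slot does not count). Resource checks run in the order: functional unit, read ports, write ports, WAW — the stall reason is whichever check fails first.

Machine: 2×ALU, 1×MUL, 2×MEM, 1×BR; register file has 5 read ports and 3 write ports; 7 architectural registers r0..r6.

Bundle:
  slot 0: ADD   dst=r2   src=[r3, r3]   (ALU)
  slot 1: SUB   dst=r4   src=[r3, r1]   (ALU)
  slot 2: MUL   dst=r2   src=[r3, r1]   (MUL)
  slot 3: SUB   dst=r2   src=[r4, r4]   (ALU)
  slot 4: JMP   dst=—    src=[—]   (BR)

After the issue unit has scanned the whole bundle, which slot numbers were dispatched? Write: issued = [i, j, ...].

#0 ALU src=r3,r3 dispatched  <A:1 Mu:1 Ld:2 B:1 rd:4 wr:2>
#1 ALU src=r3,r1 dispatched  <A:0 Mu:1 Ld:2 B:1 rd:2 wr:1>
#2 MUL src=r3,r1 held:WAW  <A:0 Mu:1 Ld:2 B:1 rd:2 wr:1>
#3 ALU src=r4,r4 held:FU  <A:0 Mu:1 Ld:2 B:1 rd:2 wr:1>
#4 BR src=- dispatched  <A:0 Mu:1 Ld:2 B:0 rd:2 wr:1>

issued = [0, 1, 4]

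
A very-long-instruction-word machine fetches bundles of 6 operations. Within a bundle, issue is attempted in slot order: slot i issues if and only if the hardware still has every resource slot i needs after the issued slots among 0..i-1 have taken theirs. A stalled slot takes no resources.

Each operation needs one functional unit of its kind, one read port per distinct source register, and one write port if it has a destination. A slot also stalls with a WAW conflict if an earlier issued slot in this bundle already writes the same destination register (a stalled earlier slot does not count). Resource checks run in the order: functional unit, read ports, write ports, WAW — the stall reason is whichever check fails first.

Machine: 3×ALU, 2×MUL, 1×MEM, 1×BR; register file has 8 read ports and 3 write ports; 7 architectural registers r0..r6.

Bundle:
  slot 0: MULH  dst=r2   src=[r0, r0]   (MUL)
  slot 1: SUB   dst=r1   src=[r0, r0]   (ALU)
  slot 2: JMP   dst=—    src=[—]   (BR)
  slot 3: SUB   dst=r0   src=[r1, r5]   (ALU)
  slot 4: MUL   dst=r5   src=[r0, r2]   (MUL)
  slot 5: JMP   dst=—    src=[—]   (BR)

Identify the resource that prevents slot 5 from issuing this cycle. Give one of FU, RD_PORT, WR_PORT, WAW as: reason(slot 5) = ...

reason(slot 5) = FU

slot 0 (MUL): ISSUE — free A3,Mu1,Ld1,B1 rp7 wp2
slot 1 (ALU): ISSUE — free A2,Mu1,Ld1,B1 rp6 wp1
slot 2 (BR): ISSUE — free A2,Mu1,Ld1,B0 rp6 wp1
slot 3 (ALU): ISSUE — free A1,Mu1,Ld1,B0 rp4 wp0
slot 4 (MUL): stall WR_PORT — free A1,Mu1,Ld1,B0 rp4 wp0
slot 5 (BR): stall FU — free A1,Mu1,Ld1,B0 rp4 wp0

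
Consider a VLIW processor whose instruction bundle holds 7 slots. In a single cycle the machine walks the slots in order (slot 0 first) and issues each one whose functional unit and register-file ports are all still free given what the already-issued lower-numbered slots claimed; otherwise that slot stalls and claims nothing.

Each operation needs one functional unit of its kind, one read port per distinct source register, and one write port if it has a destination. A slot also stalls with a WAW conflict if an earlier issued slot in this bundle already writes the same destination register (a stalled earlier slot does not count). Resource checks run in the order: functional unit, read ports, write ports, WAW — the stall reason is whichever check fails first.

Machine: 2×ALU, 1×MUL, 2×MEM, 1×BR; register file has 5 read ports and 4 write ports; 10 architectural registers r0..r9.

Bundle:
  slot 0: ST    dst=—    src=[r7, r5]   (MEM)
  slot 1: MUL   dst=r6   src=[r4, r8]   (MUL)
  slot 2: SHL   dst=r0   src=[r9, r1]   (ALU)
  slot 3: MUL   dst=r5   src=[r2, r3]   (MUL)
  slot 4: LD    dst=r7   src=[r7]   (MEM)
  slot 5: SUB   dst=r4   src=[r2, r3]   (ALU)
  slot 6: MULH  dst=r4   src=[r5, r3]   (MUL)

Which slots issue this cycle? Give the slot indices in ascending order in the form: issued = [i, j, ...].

issued = [0, 1, 4]

[0] MEM needs rd=2 wr=0: ok; after: ALU=2 MUL=1 MEM=1 BR=1, R=3, W=4
[1] MUL needs rd=2 wr=1: ok; after: ALU=2 MUL=0 MEM=1 BR=1, R=1, W=3
[2] ALU needs rd=2 wr=1: RD_PORT; after: ALU=2 MUL=0 MEM=1 BR=1, R=1, W=3
[3] MUL needs rd=2 wr=1: FU; after: ALU=2 MUL=0 MEM=1 BR=1, R=1, W=3
[4] MEM needs rd=1 wr=1: ok; after: ALU=2 MUL=0 MEM=0 BR=1, R=0, W=2
[5] ALU needs rd=2 wr=1: RD_PORT; after: ALU=2 MUL=0 MEM=0 BR=1, R=0, W=2
[6] MUL needs rd=2 wr=1: FU; after: ALU=2 MUL=0 MEM=0 BR=1, R=0, W=2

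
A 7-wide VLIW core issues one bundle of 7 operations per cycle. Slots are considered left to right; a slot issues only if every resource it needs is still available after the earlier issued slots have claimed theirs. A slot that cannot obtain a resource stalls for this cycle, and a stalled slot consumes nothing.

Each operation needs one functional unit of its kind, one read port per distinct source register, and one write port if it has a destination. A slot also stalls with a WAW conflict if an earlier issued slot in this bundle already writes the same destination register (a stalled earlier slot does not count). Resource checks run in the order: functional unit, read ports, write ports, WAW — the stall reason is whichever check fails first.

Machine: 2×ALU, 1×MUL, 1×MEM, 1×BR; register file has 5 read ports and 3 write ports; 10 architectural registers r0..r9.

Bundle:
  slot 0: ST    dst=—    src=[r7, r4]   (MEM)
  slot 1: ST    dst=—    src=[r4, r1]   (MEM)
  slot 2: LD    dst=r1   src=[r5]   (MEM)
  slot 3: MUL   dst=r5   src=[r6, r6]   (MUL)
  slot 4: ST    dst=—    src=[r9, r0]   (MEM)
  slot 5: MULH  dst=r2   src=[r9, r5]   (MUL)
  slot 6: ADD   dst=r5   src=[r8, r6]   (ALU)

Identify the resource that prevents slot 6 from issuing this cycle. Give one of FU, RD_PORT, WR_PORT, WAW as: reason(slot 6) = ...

(0) want 1×MEM +2rd +0wr — yes → AL2|MU1|ME0|BR1|rd3|wr3
(1) want 1×MEM +2rd +0wr — FU → AL2|MU1|ME0|BR1|rd3|wr3
(2) want 1×MEM +1rd +1wr — FU → AL2|MU1|ME0|BR1|rd3|wr3
(3) want 1×MUL +1rd +1wr — yes → AL2|MU0|ME0|BR1|rd2|wr2
(4) want 1×MEM +2rd +0wr — FU → AL2|MU0|ME0|BR1|rd2|wr2
(5) want 1×MUL +2rd +1wr — FU → AL2|MU0|ME0|BR1|rd2|wr2
(6) want 1×ALU +2rd +1wr — WAW → AL2|MU0|ME0|BR1|rd2|wr2

reason(slot 6) = WAW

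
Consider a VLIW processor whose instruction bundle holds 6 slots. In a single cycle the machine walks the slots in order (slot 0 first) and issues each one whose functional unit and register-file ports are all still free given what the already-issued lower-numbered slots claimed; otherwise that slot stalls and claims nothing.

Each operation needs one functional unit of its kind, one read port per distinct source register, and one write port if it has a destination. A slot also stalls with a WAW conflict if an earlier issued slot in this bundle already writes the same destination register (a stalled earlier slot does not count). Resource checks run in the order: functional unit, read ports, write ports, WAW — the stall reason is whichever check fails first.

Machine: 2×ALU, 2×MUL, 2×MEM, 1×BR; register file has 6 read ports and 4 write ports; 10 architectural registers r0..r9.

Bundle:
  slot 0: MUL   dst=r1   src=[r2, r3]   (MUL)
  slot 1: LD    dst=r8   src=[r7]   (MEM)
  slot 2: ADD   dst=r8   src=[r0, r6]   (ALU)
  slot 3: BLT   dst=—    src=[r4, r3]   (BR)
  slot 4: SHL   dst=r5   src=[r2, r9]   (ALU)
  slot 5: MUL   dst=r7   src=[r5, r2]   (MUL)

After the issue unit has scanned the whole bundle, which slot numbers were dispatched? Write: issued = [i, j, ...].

issued = [0, 1, 3]

slot 0 (MUL): ISSUE — free A2,Mu1,Ld2,B1 rp4 wp3
slot 1 (MEM): ISSUE — free A2,Mu1,Ld1,B1 rp3 wp2
slot 2 (ALU): stall WAW — free A2,Mu1,Ld1,B1 rp3 wp2
slot 3 (BR): ISSUE — free A2,Mu1,Ld1,B0 rp1 wp2
slot 4 (ALU): stall RD_PORT — free A2,Mu1,Ld1,B0 rp1 wp2
slot 5 (MUL): stall RD_PORT — free A2,Mu1,Ld1,B0 rp1 wp2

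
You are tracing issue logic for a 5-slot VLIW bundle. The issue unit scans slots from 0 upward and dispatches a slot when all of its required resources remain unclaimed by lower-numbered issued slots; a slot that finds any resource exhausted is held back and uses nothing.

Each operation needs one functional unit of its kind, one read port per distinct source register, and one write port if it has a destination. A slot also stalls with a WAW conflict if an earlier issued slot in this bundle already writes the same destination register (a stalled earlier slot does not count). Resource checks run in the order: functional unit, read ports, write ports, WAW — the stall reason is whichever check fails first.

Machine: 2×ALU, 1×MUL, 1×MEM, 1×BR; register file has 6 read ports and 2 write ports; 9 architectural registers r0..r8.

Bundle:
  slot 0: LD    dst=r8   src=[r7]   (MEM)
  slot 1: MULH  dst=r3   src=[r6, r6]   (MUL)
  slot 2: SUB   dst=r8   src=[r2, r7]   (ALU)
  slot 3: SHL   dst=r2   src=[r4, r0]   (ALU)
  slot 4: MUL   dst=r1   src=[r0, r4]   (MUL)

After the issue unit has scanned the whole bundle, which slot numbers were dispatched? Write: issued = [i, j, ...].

issued = [0, 1]

#0 MEM src=r7 dispatched  <A:2 Mu:1 Ld:0 B:1 rd:5 wr:1>
#1 MUL src=r6,r6 dispatched  <A:2 Mu:0 Ld:0 B:1 rd:4 wr:0>
#2 ALU src=r2,r7 held:WR_PORT  <A:2 Mu:0 Ld:0 B:1 rd:4 wr:0>
#3 ALU src=r4,r0 held:WR_PORT  <A:2 Mu:0 Ld:0 B:1 rd:4 wr:0>
#4 MUL src=r0,r4 held:FU  <A:2 Mu:0 Ld:0 B:1 rd:4 wr:0>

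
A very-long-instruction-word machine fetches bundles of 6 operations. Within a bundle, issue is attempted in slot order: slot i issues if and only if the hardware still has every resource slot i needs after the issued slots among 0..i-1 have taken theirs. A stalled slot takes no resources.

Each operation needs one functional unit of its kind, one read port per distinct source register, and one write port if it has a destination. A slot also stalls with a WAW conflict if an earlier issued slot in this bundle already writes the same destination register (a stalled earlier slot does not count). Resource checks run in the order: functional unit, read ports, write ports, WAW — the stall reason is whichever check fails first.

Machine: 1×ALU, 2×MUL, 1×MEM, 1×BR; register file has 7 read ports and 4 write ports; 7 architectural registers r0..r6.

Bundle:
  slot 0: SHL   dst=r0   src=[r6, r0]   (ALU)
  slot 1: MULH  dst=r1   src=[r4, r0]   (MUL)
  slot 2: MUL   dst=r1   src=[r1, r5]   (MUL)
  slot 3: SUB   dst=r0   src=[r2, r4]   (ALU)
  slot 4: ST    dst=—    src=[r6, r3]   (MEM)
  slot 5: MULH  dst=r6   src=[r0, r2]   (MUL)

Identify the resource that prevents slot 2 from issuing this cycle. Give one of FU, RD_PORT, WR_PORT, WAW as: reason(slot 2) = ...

reason(slot 2) = WAW

slot 0 (ALU): ISSUE — free A0,Mu2,Ld1,B1 rp5 wp3
slot 1 (MUL): ISSUE — free A0,Mu1,Ld1,B1 rp3 wp2
slot 2 (MUL): stall WAW — free A0,Mu1,Ld1,B1 rp3 wp2
slot 3 (ALU): stall FU — free A0,Mu1,Ld1,B1 rp3 wp2
slot 4 (MEM): ISSUE — free A0,Mu1,Ld0,B1 rp1 wp2
slot 5 (MUL): stall RD_PORT — free A0,Mu1,Ld0,B1 rp1 wp2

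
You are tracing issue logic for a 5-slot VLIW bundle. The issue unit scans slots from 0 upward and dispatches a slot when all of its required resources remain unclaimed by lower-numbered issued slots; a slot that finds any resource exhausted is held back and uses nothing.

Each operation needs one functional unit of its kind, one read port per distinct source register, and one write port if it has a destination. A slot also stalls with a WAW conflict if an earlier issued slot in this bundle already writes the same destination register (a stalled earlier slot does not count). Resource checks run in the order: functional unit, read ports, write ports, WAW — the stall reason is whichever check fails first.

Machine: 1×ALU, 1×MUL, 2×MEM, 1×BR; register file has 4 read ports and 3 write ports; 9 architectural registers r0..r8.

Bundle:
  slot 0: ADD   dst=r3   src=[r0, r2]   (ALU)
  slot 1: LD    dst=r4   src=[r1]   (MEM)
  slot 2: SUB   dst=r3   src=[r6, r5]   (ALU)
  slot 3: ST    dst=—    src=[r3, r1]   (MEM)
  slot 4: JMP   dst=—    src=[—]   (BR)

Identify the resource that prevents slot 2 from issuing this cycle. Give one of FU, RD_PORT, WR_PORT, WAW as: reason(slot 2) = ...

reason(slot 2) = FU

#0 ALU src=r0,r2 dispatched  <A:0 Mu:1 Ld:2 B:1 rd:2 wr:2>
#1 MEM src=r1 dispatched  <A:0 Mu:1 Ld:1 B:1 rd:1 wr:1>
#2 ALU src=r6,r5 held:FU  <A:0 Mu:1 Ld:1 B:1 rd:1 wr:1>
#3 MEM src=r3,r1 held:RD_PORT  <A:0 Mu:1 Ld:1 B:1 rd:1 wr:1>
#4 BR src=- dispatched  <A:0 Mu:1 Ld:1 B:0 rd:1 wr:1>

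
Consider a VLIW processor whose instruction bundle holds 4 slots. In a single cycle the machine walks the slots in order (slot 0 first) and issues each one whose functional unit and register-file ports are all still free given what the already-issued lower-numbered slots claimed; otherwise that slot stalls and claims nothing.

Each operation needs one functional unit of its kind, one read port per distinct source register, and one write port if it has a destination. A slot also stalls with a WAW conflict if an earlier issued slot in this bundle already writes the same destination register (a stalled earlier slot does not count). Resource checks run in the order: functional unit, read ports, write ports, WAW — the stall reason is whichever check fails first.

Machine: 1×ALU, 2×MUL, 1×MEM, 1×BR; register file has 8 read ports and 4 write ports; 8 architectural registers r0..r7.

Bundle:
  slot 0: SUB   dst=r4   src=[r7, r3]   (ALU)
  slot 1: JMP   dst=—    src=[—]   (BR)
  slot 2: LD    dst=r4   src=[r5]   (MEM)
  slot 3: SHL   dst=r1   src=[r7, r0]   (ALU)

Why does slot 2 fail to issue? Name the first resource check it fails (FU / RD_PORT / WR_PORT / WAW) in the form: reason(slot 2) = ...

reason(slot 2) = WAW

[0] ALU needs rd=2 wr=1: ok; after: ALU=0 MUL=2 MEM=1 BR=1, R=6, W=3
[1] BR needs rd=0 wr=0: ok; after: ALU=0 MUL=2 MEM=1 BR=0, R=6, W=3
[2] MEM needs rd=1 wr=1: WAW; after: ALU=0 MUL=2 MEM=1 BR=0, R=6, W=3
[3] ALU needs rd=2 wr=1: FU; after: ALU=0 MUL=2 MEM=1 BR=0, R=6, W=3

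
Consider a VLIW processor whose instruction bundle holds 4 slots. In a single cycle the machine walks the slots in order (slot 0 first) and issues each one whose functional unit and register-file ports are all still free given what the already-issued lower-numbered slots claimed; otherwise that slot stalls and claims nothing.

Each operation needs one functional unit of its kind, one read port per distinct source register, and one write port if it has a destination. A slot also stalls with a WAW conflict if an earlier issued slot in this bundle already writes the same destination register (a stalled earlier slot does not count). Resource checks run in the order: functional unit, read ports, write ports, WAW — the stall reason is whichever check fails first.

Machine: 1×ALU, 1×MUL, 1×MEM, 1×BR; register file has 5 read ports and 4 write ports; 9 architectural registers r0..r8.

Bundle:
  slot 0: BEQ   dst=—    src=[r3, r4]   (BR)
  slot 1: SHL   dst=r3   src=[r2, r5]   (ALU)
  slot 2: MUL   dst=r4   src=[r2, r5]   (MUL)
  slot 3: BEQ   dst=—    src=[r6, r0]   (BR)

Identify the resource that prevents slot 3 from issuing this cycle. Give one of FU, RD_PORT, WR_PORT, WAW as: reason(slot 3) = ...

#0 BR src=r3,r4 dispatched  <A:1 Mu:1 Ld:1 B:0 rd:3 wr:4>
#1 ALU src=r2,r5 dispatched  <A:0 Mu:1 Ld:1 B:0 rd:1 wr:3>
#2 MUL src=r2,r5 held:RD_PORT  <A:0 Mu:1 Ld:1 B:0 rd:1 wr:3>
#3 BR src=r6,r0 held:FU  <A:0 Mu:1 Ld:1 B:0 rd:1 wr:3>

reason(slot 3) = FU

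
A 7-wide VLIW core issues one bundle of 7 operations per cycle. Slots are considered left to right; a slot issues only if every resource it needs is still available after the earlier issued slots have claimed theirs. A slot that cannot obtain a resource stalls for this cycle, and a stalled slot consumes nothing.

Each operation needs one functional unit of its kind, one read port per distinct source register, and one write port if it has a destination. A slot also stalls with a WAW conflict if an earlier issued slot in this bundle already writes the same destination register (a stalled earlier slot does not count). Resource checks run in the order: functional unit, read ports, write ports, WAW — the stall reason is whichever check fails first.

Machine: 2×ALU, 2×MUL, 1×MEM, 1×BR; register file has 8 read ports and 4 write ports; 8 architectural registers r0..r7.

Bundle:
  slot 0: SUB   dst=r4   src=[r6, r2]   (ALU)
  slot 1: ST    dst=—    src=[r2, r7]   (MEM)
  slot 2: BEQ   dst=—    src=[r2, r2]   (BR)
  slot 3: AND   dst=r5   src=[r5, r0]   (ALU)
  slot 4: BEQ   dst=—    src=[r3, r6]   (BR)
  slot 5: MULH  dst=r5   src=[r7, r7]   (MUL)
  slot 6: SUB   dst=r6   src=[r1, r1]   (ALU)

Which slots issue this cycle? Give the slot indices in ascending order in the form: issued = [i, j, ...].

issued = [0, 1, 2, 3]

#0 ALU src=r6,r2 dispatched  <A:1 Mu:2 Ld:1 B:1 rd:6 wr:3>
#1 MEM src=r2,r7 dispatched  <A:1 Mu:2 Ld:0 B:1 rd:4 wr:3>
#2 BR src=r2,r2 dispatched  <A:1 Mu:2 Ld:0 B:0 rd:3 wr:3>
#3 ALU src=r5,r0 dispatched  <A:0 Mu:2 Ld:0 B:0 rd:1 wr:2>
#4 BR src=r3,r6 held:FU  <A:0 Mu:2 Ld:0 B:0 rd:1 wr:2>
#5 MUL src=r7,r7 held:WAW  <A:0 Mu:2 Ld:0 B:0 rd:1 wr:2>
#6 ALU src=r1,r1 held:FU  <A:0 Mu:2 Ld:0 B:0 rd:1 wr:2>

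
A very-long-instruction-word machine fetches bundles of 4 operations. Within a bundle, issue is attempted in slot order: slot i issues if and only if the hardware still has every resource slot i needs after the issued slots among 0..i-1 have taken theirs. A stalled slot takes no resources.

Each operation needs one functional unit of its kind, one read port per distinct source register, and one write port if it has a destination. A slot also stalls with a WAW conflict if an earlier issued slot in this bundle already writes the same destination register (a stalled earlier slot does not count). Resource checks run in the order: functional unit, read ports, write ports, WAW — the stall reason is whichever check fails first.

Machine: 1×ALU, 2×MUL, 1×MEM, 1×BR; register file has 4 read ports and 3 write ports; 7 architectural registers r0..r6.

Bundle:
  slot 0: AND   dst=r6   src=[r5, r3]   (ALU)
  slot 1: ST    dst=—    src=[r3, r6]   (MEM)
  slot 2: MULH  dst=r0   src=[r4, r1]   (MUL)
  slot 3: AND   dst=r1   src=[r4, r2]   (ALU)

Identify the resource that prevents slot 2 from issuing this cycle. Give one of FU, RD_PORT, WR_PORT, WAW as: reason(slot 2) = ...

#0 ALU src=r5,r3 dispatched  <A:0 Mu:2 Ld:1 B:1 rd:2 wr:2>
#1 MEM src=r3,r6 dispatched  <A:0 Mu:2 Ld:0 B:1 rd:0 wr:2>
#2 MUL src=r4,r1 held:RD_PORT  <A:0 Mu:2 Ld:0 B:1 rd:0 wr:2>
#3 ALU src=r4,r2 held:FU  <A:0 Mu:2 Ld:0 B:1 rd:0 wr:2>

reason(slot 2) = RD_PORT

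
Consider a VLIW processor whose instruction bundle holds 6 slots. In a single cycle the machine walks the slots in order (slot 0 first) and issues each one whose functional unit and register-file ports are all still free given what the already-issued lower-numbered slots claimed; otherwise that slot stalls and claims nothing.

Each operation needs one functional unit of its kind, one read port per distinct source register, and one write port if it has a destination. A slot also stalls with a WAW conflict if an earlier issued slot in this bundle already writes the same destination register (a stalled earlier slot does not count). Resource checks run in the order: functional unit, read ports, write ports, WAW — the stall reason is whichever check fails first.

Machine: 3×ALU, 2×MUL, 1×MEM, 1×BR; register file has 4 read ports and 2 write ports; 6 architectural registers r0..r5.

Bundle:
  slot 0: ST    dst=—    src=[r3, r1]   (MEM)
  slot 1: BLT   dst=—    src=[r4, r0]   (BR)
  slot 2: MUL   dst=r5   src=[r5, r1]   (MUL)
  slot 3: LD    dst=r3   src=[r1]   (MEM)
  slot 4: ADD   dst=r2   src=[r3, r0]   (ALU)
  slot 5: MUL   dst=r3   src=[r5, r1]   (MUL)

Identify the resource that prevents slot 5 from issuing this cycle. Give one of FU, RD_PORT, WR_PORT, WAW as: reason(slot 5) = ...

[0] MEM needs rd=2 wr=0: ok; after: ALU=3 MUL=2 MEM=0 BR=1, R=2, W=2
[1] BR needs rd=2 wr=0: ok; after: ALU=3 MUL=2 MEM=0 BR=0, R=0, W=2
[2] MUL needs rd=2 wr=1: RD_PORT; after: ALU=3 MUL=2 MEM=0 BR=0, R=0, W=2
[3] MEM needs rd=1 wr=1: FU; after: ALU=3 MUL=2 MEM=0 BR=0, R=0, W=2
[4] ALU needs rd=2 wr=1: RD_PORT; after: ALU=3 MUL=2 MEM=0 BR=0, R=0, W=2
[5] MUL needs rd=2 wr=1: RD_PORT; after: ALU=3 MUL=2 MEM=0 BR=0, R=0, W=2

reason(slot 5) = RD_PORT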